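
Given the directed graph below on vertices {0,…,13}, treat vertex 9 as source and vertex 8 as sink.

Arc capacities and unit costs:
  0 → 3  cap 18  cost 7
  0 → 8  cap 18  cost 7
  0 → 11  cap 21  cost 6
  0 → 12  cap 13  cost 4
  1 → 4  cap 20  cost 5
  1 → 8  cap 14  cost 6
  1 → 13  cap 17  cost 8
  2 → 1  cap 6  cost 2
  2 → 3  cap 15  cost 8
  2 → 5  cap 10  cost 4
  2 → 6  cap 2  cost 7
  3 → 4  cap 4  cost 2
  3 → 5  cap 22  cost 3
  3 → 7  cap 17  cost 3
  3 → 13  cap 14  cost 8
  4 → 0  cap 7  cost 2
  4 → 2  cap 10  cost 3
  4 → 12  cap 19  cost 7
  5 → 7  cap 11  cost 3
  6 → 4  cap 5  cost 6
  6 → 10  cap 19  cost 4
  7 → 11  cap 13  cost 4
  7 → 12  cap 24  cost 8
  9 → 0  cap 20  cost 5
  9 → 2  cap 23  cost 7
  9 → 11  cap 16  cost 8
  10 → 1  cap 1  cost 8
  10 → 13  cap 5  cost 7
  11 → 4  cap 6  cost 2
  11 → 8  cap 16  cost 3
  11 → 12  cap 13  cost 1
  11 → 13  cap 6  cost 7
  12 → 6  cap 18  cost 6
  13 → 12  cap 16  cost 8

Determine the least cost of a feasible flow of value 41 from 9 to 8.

shortest-cost path #1: 9→11→8 push 16 @ unit cost 11 (adds 176)
shortest-cost path #2: 9→0→8 push 18 @ unit cost 12 (adds 216)
shortest-cost path #3: 9→2→1→8 push 6 @ unit cost 15 (adds 90)
shortest-cost path #4: 9→2→6→10→1→8 push 1 @ unit cost 32 (adds 32)
total cost = 514

Minimum cost for 41 units: 514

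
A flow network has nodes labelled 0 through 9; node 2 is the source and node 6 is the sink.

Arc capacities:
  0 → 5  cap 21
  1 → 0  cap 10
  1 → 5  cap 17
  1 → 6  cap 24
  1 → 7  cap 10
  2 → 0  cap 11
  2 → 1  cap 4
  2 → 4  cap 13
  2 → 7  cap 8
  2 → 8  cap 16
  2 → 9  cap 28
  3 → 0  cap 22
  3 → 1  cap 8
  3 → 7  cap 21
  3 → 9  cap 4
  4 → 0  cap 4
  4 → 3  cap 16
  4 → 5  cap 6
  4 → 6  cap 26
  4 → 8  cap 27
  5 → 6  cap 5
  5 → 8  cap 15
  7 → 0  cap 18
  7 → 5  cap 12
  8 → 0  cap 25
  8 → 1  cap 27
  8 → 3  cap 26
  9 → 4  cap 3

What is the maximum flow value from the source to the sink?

Maximum flow value: 45

augment #1: 2→1→6 bottleneck 4, total now 4
augment #2: 2→4→6 bottleneck 13, total now 17
augment #3: 2→0→5→6 bottleneck 5, total now 22
augment #4: 2→8→1→6 bottleneck 16, total now 38
augment #5: 2→9→4→6 bottleneck 3, total now 41
augment #6: 2→0→5→8→1→6 bottleneck 4, total now 45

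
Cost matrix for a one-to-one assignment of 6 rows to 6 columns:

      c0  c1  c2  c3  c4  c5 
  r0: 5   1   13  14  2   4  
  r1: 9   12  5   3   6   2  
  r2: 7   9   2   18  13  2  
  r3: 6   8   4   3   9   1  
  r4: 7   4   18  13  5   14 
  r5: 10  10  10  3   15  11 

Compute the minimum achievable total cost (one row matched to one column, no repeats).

Minimum assignment cost: 19

one of 2 optimal assignments: row0→col1 (cost 1), row1→col5 (cost 2), row2→col2 (cost 2), row3→col0 (cost 6), row4→col4 (cost 5), row5→col3 (cost 3)
total = 1 + 2 + 2 + 6 + 5 + 3 = 19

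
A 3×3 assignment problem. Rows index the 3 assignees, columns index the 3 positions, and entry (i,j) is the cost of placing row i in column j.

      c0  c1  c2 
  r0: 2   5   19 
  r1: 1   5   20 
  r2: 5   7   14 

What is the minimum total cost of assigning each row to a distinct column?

Minimum assignment cost: 20

optimal assignment: row0→col1 (cost 5), row1→col0 (cost 1), row2→col2 (cost 14)
total = 5 + 1 + 14 = 20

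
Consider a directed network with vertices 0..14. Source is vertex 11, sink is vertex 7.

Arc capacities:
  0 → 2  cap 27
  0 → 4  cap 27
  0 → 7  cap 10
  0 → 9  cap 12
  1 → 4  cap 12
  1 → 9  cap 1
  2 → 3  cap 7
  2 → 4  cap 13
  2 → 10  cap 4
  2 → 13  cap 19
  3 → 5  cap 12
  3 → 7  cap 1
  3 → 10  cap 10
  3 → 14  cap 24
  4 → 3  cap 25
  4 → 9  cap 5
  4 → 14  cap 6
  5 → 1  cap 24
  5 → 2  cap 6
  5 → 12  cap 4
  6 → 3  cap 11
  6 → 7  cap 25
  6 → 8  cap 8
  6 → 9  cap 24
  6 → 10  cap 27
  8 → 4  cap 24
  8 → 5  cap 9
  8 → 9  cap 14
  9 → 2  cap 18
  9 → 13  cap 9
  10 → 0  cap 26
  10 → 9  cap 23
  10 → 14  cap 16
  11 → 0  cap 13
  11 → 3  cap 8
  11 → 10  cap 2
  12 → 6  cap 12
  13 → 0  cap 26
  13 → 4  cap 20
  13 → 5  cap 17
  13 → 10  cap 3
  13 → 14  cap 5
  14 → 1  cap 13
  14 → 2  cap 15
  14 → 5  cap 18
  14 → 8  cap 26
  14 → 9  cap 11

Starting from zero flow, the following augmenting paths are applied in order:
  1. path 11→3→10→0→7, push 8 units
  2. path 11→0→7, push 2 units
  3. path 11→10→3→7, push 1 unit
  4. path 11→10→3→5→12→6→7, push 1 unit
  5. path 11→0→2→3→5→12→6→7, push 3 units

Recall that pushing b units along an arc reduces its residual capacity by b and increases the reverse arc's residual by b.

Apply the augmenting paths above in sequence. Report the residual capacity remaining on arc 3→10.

Residual capacity of (3,10): 4

after path 1 (11→3→10→0→7, push 8): res(3,10)=2
after path 2 (11→0→7, push 2): res(3,10)=2
after path 3 (11→10→3→7, push 1): res(3,10)=3
after path 4 (11→10→3→5→12→6→7, push 1): res(3,10)=4
after path 5 (11→0→2→3→5→12→6→7, push 3): res(3,10)=4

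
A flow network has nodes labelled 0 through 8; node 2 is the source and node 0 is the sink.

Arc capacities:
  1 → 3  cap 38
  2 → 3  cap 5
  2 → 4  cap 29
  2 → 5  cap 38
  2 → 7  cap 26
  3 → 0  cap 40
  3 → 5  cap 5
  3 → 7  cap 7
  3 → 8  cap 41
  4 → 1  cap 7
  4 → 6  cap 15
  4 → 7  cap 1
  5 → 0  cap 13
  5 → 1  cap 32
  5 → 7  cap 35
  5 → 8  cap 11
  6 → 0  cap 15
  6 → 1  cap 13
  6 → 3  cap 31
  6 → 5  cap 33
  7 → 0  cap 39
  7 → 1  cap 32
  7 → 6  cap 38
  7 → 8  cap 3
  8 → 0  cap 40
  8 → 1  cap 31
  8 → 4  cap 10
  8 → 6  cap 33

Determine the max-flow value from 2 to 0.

augment #1: 2→3→0 bottleneck 5, total now 5
augment #2: 2→5→0 bottleneck 13, total now 18
augment #3: 2→7→0 bottleneck 26, total now 44
augment #4: 2→4→6→0 bottleneck 15, total now 59
augment #5: 2→4→7→0 bottleneck 1, total now 60
augment #6: 2→5→7→0 bottleneck 12, total now 72
augment #7: 2→5→8→0 bottleneck 11, total now 83
augment #8: 2→4→1→3→0 bottleneck 7, total now 90
augment #9: 2→5→1→3→0 bottleneck 2, total now 92

Maximum flow value: 92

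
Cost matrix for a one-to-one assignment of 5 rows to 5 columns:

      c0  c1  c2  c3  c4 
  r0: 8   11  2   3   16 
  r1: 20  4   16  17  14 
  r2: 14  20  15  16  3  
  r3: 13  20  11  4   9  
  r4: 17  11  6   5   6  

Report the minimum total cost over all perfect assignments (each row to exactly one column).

optimal assignment: row0→col0 (cost 8), row1→col1 (cost 4), row2→col4 (cost 3), row3→col3 (cost 4), row4→col2 (cost 6)
total = 8 + 4 + 3 + 4 + 6 = 25

Minimum assignment cost: 25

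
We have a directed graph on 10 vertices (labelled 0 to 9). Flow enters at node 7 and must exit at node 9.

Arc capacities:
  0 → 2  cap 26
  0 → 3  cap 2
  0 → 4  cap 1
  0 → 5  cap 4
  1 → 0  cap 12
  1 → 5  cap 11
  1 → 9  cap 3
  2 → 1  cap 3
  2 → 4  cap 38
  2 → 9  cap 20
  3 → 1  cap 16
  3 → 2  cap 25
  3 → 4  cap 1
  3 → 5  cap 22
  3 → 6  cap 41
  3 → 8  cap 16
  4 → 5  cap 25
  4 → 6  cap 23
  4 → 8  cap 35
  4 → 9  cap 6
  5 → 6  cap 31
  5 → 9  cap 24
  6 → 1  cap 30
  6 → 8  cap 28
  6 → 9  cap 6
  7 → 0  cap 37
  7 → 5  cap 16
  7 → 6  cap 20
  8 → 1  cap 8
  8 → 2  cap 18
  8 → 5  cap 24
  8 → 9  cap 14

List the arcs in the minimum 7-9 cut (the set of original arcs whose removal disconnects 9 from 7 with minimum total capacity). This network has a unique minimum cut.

augment #1: 7→5→9 push 16
augment #2: 7→6→9 push 6
augment #3: 7→0→2→9 push 20
augment #4: 7→0→4→9 push 1
augment #5: 7→0→5→9 push 4
augment #6: 7→6→1→9 push 3
augment #7: 7→6→8→9 push 11
augment #8: 7→0→2→4→9 push 5
augment #9: 7→0→3→5→9 push 2
augment #10: 7→0→2→1→5→9 push 1
max flow = 69; residual-reachable set from 7 gives S-side
cut edges (S→T): {(0,2), (0,3), (0,4), (0,5), (7,5), (7,6)} total cap 69

Min-cut arcs: {(0,2), (0,3), (0,4), (0,5), (7,5), (7,6)} (total capacity 69)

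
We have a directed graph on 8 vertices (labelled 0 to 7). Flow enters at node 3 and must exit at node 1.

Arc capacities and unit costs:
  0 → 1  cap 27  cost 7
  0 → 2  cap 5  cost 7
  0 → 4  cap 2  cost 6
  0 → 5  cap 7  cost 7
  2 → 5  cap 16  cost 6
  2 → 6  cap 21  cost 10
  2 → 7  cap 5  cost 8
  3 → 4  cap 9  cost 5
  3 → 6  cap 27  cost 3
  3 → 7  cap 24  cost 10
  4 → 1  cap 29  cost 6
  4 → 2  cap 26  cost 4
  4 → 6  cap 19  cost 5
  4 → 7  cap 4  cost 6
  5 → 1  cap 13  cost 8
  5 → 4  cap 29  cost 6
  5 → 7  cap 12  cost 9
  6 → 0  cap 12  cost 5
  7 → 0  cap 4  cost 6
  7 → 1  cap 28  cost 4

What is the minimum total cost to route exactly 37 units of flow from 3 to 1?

Minimum cost for 37 units: 495

shortest-cost path #1: 3→4→1 push 9 @ unit cost 11 (adds 99)
shortest-cost path #2: 3→7→1 push 24 @ unit cost 14 (adds 336)
shortest-cost path #3: 3→6→0→1 push 4 @ unit cost 15 (adds 60)
total cost = 495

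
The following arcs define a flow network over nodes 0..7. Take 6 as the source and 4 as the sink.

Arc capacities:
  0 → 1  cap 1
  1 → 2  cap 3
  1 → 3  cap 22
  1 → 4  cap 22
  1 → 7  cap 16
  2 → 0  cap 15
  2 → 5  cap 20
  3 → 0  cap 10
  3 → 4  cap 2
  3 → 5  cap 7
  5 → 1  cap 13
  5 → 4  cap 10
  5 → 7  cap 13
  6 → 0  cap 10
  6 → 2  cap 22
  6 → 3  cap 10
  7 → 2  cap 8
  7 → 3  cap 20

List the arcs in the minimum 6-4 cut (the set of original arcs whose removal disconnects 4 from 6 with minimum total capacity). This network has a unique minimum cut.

augment #1: 6→3→4 push 2
augment #2: 6→0→1→4 push 1
augment #3: 6→2→5→4 push 10
augment #4: 6→2→5→1→4 push 10
augment #5: 6→3→5→1→4 push 3
max flow = 26; residual-reachable set from 6 gives S-side
cut edges (S→T): {(0,1), (3,4), (5,1), (5,4)} total cap 26

Min-cut arcs: {(0,1), (3,4), (5,1), (5,4)} (total capacity 26)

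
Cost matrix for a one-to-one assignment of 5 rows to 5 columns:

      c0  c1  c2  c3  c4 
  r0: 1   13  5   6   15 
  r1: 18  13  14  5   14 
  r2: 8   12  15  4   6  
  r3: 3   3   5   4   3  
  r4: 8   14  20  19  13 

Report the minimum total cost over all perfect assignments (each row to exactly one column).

optimal assignment: row0→col2 (cost 5), row1→col3 (cost 5), row2→col4 (cost 6), row3→col1 (cost 3), row4→col0 (cost 8)
total = 5 + 5 + 6 + 3 + 8 = 27

Minimum assignment cost: 27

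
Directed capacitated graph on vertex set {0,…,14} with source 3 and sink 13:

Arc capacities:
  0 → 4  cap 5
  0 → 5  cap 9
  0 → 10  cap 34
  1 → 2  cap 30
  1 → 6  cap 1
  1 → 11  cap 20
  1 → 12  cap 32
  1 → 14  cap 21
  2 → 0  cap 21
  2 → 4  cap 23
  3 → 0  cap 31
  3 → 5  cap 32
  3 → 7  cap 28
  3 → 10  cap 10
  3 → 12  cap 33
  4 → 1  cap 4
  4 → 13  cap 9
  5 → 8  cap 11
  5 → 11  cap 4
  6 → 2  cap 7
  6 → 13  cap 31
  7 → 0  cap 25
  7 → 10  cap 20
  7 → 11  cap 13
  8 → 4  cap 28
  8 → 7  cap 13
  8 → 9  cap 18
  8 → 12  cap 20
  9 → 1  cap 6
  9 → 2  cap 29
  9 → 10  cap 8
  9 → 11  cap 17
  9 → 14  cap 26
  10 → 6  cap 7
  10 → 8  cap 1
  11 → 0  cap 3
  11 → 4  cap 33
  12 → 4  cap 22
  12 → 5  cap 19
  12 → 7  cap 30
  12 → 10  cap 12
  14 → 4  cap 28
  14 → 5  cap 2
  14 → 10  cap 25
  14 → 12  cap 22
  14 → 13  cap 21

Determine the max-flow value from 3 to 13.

Maximum flow value: 32

augment #1: 3→0→4→13 bottleneck 5, total now 5
augment #2: 3→10→6→13 bottleneck 7, total now 12
augment #3: 3→12→4→13 bottleneck 4, total now 16
augment #4: 3→5→8→9→14→13 bottleneck 11, total now 27
augment #5: 3→10→8→9→14→13 bottleneck 1, total now 28
augment #6: 3→12→4→1→6→13 bottleneck 1, total now 29
augment #7: 3→12→4→1→14→13 bottleneck 3, total now 32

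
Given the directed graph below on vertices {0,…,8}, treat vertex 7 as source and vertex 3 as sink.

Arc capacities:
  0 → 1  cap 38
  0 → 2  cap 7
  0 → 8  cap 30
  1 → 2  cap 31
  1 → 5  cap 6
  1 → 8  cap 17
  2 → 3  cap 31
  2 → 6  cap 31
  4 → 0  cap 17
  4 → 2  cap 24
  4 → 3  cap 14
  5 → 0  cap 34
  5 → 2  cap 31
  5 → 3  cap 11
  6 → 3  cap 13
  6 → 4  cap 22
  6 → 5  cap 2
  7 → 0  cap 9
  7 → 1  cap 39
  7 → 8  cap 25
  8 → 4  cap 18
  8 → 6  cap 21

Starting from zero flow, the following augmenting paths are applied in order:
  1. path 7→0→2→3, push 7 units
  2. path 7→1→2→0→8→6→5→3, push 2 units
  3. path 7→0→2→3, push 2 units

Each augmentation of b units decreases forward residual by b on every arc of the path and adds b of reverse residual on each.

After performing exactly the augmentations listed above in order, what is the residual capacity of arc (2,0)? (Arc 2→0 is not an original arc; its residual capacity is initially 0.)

Residual capacity of (2,0): 7

after path 1 (7→0→2→3, push 7): res(2,0)=7
after path 2 (7→1→2→0→8→6→5→3, push 2): res(2,0)=5
after path 3 (7→0→2→3, push 2): res(2,0)=7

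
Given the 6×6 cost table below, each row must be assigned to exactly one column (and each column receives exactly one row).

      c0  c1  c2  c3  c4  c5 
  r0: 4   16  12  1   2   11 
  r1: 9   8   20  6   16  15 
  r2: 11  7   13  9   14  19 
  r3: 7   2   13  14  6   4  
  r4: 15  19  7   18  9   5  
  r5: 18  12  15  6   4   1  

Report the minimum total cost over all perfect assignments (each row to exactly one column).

optimal assignment: row0→col4 (cost 2), row1→col3 (cost 6), row2→col0 (cost 11), row3→col1 (cost 2), row4→col2 (cost 7), row5→col5 (cost 1)
total = 2 + 6 + 11 + 2 + 7 + 1 = 29

Minimum assignment cost: 29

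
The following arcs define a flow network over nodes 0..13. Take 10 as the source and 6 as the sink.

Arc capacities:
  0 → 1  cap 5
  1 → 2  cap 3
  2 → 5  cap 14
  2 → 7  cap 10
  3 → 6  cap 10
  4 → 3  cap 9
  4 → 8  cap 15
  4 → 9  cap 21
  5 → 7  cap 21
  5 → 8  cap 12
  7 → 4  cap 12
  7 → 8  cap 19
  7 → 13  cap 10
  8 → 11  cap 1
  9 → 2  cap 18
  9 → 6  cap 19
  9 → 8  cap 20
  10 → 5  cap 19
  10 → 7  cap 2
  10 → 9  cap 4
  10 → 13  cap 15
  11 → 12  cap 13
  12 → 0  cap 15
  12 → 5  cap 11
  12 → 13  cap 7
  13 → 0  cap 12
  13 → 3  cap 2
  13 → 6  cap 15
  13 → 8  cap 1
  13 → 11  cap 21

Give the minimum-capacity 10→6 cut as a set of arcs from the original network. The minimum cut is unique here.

augment #1: 10→9→6 push 4
augment #2: 10→13→6 push 15
augment #3: 10→7→4→3→6 push 2
augment #4: 10→5→7→4→3→6 push 7
augment #5: 10→5→7→4→9→6 push 3
augment #6: 10→5→7→13→3→6 push 1
augment #7: 10→5→7→13→3→4→9→6 push 1
max flow = 33; residual-reachable set from 10 gives S-side
cut edges (S→T): {(7,4), (10,9), (13,3), (13,6)} total cap 33

Min-cut arcs: {(7,4), (10,9), (13,3), (13,6)} (total capacity 33)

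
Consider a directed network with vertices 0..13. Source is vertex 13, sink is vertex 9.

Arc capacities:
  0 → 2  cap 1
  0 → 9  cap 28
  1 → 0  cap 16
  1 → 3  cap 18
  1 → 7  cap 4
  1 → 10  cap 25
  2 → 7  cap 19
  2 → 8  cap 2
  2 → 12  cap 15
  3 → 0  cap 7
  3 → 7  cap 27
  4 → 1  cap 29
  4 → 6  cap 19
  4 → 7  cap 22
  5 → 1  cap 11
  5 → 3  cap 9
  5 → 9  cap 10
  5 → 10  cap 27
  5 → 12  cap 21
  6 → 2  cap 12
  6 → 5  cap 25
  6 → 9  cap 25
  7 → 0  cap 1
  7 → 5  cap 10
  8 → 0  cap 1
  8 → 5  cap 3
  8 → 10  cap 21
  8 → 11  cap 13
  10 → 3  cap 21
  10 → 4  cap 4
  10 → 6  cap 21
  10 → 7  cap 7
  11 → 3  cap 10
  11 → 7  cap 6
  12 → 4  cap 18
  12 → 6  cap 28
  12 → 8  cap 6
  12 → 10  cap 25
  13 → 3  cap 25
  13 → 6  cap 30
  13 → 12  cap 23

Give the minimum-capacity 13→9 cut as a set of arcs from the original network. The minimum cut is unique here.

Min-cut arcs: {(1,0), (3,0), (5,9), (6,9), (7,0), (8,0)} (total capacity 60)

augment #1: 13→6→9 push 25
augment #2: 13→3→0→9 push 7
augment #3: 13→6→5→9 push 5
augment #4: 13→3→7→0→9 push 1
augment #5: 13→3→7→5→9 push 5
augment #6: 13→12→8→0→9 push 1
augment #7: 13→12→4→1→0→9 push 16
max flow = 60; residual-reachable set from 13 gives S-side
cut edges (S→T): {(1,0), (3,0), (5,9), (6,9), (7,0), (8,0)} total cap 60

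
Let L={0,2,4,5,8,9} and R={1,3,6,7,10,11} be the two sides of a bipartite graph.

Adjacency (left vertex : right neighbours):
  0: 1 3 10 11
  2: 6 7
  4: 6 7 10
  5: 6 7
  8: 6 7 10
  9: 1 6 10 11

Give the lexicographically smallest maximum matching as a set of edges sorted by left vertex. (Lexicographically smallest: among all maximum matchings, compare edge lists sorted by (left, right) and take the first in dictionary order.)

Lex-smallest maximum matching: {(0,1), (2,6), (4,7), (8,10), (9,11)}

|M| = 5 (so the lex-smallest maximum matching has 5 edges)
process left vertices in ascending order; for each, take the smallest-labelled available neighbour that still permits 5 edges overall, or leave it unmatched if none does
lex-smallest matching: {0-1, 2-6, 4-7, 8-10, 9-11}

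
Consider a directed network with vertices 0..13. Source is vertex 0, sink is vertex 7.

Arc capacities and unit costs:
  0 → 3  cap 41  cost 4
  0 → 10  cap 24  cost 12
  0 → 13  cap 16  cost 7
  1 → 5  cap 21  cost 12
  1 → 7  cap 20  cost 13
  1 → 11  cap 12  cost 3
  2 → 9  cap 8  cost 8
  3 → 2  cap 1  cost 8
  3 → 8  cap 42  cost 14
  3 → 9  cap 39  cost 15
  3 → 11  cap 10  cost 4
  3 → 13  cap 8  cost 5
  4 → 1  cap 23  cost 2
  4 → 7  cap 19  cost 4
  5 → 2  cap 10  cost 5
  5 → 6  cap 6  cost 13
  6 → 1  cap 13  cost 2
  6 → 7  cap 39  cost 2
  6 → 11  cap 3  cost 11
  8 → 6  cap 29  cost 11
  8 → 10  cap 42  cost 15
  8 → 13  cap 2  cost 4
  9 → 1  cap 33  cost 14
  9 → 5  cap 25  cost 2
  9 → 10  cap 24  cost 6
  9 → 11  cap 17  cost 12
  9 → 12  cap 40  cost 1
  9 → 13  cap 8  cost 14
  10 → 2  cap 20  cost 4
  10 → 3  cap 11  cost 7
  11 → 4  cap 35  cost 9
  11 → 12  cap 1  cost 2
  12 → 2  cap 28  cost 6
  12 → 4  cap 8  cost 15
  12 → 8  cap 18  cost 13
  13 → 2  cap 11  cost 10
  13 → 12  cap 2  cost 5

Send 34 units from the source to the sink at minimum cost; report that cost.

shortest-cost path #1: 0→3→11→4→7 push 10 @ unit cost 21 (adds 210)
shortest-cost path #2: 0→3→8→6→7 push 24 @ unit cost 31 (adds 744)
total cost = 954

Minimum cost for 34 units: 954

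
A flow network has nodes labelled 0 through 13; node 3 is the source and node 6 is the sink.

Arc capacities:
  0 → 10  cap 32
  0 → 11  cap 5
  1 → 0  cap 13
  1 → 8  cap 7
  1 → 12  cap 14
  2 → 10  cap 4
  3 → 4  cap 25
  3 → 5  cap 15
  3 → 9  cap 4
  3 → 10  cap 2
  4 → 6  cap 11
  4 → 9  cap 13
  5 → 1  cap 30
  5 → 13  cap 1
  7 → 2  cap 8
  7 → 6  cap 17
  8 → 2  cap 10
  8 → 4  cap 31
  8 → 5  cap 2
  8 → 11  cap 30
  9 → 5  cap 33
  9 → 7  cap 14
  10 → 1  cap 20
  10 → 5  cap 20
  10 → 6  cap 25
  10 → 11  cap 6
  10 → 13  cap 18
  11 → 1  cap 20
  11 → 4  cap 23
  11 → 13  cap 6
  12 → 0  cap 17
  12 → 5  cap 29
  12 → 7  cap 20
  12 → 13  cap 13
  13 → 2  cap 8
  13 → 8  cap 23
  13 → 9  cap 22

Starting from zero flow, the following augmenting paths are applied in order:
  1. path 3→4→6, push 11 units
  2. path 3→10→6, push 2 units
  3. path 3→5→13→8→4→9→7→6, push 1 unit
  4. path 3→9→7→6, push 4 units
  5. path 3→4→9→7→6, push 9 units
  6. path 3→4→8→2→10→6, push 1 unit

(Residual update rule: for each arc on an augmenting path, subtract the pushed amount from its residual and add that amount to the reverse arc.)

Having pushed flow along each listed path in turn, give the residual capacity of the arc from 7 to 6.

Residual capacity of (7,6): 3

after path 1 (3→4→6, push 11): res(7,6)=17
after path 2 (3→10→6, push 2): res(7,6)=17
after path 3 (3→5→13→8→4→9→7→6, push 1): res(7,6)=16
after path 4 (3→9→7→6, push 4): res(7,6)=12
after path 5 (3→4→9→7→6, push 9): res(7,6)=3
after path 6 (3→4→8→2→10→6, push 1): res(7,6)=3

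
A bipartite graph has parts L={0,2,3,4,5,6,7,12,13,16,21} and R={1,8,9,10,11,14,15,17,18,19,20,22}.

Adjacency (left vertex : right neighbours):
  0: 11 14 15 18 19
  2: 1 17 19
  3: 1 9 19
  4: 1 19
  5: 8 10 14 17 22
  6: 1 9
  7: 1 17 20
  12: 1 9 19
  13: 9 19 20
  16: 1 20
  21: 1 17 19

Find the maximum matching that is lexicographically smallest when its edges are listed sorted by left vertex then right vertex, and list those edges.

|M| = 7 (so the lex-smallest maximum matching has 7 edges)
process left vertices in ascending order; for each, take the smallest-labelled available neighbour that still permits 7 edges overall, or leave it unmatched if none does
lex-smallest matching: {0-11, 2-1, 3-9, 4-19, 5-8, 7-17, 13-20}

Lex-smallest maximum matching: {(0,11), (2,1), (3,9), (4,19), (5,8), (7,17), (13,20)}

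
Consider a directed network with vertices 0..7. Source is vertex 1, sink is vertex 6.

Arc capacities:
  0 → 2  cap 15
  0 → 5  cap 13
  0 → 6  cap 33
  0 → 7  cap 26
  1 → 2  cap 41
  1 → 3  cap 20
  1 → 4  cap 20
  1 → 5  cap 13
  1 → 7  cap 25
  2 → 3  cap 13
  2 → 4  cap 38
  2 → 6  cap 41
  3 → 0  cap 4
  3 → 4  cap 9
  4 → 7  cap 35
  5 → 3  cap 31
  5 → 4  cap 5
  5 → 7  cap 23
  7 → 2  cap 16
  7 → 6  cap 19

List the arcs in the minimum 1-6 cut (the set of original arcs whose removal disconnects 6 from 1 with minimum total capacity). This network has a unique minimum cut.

Min-cut arcs: {(2,6), (3,0), (7,6)} (total capacity 64)

augment #1: 1→2→6 push 41
augment #2: 1→7→6 push 19
augment #3: 1→3→0→6 push 4
max flow = 64; residual-reachable set from 1 gives S-side
cut edges (S→T): {(2,6), (3,0), (7,6)} total cap 64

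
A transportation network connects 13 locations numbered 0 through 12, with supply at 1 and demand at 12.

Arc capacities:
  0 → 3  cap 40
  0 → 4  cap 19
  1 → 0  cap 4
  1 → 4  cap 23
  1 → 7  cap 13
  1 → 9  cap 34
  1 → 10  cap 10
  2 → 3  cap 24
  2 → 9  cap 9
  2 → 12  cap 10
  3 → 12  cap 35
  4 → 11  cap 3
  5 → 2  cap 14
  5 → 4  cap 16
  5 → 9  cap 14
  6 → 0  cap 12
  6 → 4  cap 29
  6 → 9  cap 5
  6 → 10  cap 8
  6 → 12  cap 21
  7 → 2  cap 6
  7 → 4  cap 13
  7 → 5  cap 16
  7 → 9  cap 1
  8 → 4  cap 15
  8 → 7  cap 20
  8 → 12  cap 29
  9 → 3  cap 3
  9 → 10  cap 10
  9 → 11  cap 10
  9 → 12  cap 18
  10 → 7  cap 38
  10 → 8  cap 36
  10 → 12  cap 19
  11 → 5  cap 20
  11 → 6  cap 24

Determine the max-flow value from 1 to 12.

augment #1: 1→9→12 bottleneck 18, total now 18
augment #2: 1→10→12 bottleneck 10, total now 28
augment #3: 1→0→3→12 bottleneck 4, total now 32
augment #4: 1→7→2→12 bottleneck 6, total now 38
augment #5: 1→9→3→12 bottleneck 3, total now 41
augment #6: 1→9→10→12 bottleneck 9, total now 50
augment #7: 1→4→11→6→12 bottleneck 3, total now 53
augment #8: 1→7→5→2→12 bottleneck 4, total now 57
augment #9: 1→9→10→8→12 bottleneck 1, total now 58
augment #10: 1→9→11→6→12 bottleneck 3, total now 61
augment #11: 1→7→5→2→3→12 bottleneck 3, total now 64

Maximum flow value: 64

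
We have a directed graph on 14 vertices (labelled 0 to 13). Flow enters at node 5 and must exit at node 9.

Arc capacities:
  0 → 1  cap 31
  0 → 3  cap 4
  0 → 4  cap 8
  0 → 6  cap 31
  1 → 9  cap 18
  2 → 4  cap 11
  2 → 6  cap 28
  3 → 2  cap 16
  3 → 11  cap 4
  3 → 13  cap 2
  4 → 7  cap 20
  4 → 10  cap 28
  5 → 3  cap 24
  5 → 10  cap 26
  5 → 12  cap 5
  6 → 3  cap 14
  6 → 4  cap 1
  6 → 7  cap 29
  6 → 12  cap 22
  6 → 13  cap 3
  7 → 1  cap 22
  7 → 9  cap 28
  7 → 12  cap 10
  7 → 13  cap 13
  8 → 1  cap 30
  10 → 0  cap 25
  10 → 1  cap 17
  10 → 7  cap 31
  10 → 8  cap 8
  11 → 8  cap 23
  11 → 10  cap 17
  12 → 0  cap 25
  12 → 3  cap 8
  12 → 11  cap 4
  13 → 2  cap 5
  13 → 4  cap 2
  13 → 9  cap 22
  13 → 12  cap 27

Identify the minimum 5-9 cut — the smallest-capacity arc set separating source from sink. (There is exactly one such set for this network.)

Min-cut arcs: {(3,2), (3,11), (3,13), (5,10), (5,12)} (total capacity 53)

augment #1: 5→3→13→9 push 2
augment #2: 5→10→1→9 push 17
augment #3: 5→10→7→9 push 9
augment #4: 5→12→0→1→9 push 1
augment #5: 5→3→2→4→7→9 push 11
augment #6: 5→3→2→6→7→9 push 5
augment #7: 5→3→11→10→7→9 push 3
augment #8: 5→12→0→6→13→9 push 3
augment #9: 5→3→11→10→7→13→9 push 1
augment #10: 5→12→0→4→7→13→9 push 1
max flow = 53; residual-reachable set from 5 gives S-side
cut edges (S→T): {(3,2), (3,11), (3,13), (5,10), (5,12)} total cap 53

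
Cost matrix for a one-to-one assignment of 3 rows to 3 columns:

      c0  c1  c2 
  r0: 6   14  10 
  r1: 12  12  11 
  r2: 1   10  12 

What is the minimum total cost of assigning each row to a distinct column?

optimal assignment: row0→col2 (cost 10), row1→col1 (cost 12), row2→col0 (cost 1)
total = 10 + 12 + 1 = 23

Minimum assignment cost: 23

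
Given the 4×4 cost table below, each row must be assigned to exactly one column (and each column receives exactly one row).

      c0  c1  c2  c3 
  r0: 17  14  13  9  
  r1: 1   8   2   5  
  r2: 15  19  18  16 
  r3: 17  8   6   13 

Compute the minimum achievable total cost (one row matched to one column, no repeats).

optimal assignment: row0→col3 (cost 9), row1→col2 (cost 2), row2→col0 (cost 15), row3→col1 (cost 8)
total = 9 + 2 + 15 + 8 = 34

Minimum assignment cost: 34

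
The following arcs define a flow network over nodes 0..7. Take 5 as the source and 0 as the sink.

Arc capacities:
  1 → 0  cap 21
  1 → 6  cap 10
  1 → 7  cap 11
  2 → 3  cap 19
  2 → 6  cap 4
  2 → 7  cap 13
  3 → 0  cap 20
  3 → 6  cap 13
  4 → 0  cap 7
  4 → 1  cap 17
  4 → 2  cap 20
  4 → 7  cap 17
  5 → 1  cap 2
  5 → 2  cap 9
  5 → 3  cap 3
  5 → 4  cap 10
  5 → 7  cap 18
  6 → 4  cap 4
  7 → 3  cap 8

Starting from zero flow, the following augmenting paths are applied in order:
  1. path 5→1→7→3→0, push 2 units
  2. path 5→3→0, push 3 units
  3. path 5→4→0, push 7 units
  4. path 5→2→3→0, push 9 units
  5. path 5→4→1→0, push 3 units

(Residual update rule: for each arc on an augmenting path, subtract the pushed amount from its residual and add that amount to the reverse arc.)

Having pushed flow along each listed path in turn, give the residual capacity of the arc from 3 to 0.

Residual capacity of (3,0): 6

after path 1 (5→1→7→3→0, push 2): res(3,0)=18
after path 2 (5→3→0, push 3): res(3,0)=15
after path 3 (5→4→0, push 7): res(3,0)=15
after path 4 (5→2→3→0, push 9): res(3,0)=6
after path 5 (5→4→1→0, push 3): res(3,0)=6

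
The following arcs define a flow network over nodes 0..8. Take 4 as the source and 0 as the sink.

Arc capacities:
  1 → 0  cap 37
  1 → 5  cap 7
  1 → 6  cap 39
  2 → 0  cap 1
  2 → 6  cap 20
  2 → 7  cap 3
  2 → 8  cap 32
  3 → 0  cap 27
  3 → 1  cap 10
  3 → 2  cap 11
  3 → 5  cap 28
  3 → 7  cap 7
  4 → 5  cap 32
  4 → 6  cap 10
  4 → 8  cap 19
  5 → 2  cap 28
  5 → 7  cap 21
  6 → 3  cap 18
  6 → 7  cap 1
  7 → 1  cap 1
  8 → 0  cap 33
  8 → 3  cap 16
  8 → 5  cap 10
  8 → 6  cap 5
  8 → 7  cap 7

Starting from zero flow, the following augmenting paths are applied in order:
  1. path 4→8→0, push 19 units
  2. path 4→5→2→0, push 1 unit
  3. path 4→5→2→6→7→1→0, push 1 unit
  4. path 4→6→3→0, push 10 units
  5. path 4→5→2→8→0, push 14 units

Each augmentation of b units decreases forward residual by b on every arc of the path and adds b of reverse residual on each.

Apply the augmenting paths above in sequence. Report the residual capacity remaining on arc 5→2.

after path 1 (4→8→0, push 19): res(5,2)=28
after path 2 (4→5→2→0, push 1): res(5,2)=27
after path 3 (4→5→2→6→7→1→0, push 1): res(5,2)=26
after path 4 (4→6→3→0, push 10): res(5,2)=26
after path 5 (4→5→2→8→0, push 14): res(5,2)=12

Residual capacity of (5,2): 12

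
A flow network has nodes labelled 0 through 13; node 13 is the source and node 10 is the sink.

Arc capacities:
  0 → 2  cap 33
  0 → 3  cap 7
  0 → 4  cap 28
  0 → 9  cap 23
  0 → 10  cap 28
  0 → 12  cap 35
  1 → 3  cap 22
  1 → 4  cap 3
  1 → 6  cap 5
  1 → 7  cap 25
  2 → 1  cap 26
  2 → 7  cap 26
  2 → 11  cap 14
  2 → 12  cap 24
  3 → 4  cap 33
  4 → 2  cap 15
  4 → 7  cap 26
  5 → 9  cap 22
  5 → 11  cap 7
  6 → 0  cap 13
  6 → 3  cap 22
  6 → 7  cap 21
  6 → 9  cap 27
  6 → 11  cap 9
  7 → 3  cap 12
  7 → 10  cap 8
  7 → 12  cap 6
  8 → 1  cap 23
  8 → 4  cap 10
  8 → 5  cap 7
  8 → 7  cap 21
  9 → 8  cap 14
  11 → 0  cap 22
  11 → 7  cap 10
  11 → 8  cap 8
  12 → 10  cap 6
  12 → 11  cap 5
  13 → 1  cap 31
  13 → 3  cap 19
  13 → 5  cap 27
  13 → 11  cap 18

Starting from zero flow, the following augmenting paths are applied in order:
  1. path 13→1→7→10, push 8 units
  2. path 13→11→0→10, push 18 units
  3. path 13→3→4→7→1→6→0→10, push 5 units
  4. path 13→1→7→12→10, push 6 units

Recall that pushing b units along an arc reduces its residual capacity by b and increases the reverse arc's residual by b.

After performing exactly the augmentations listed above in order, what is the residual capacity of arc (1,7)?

after path 1 (13→1→7→10, push 8): res(1,7)=17
after path 2 (13→11→0→10, push 18): res(1,7)=17
after path 3 (13→3→4→7→1→6→0→10, push 5): res(1,7)=22
after path 4 (13→1→7→12→10, push 6): res(1,7)=16

Residual capacity of (1,7): 16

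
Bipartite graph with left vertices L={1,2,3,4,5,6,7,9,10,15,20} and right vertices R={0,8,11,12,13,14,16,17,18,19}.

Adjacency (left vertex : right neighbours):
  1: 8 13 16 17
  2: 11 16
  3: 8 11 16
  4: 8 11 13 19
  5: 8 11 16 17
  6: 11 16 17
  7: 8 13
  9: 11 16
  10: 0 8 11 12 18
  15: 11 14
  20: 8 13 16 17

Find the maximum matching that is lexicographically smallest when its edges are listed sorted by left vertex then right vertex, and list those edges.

Lex-smallest maximum matching: {(1,8), (2,11), (3,16), (4,19), (5,17), (7,13), (10,0), (15,14)}

|M| = 8 (so the lex-smallest maximum matching has 8 edges)
process left vertices in ascending order; for each, take the smallest-labelled available neighbour that still permits 8 edges overall, or leave it unmatched if none does
lex-smallest matching: {1-8, 2-11, 3-16, 4-19, 5-17, 7-13, 10-0, 15-14}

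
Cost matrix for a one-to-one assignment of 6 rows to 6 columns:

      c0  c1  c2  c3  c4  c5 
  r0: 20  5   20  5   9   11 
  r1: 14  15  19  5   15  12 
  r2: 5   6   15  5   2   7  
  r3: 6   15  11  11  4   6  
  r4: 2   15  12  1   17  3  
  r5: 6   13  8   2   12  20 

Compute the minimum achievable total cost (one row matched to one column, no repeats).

Minimum assignment cost: 28

optimal assignment: row0→col1 (cost 5), row1→col3 (cost 5), row2→col4 (cost 2), row3→col5 (cost 6), row4→col0 (cost 2), row5→col2 (cost 8)
total = 5 + 5 + 2 + 6 + 2 + 8 = 28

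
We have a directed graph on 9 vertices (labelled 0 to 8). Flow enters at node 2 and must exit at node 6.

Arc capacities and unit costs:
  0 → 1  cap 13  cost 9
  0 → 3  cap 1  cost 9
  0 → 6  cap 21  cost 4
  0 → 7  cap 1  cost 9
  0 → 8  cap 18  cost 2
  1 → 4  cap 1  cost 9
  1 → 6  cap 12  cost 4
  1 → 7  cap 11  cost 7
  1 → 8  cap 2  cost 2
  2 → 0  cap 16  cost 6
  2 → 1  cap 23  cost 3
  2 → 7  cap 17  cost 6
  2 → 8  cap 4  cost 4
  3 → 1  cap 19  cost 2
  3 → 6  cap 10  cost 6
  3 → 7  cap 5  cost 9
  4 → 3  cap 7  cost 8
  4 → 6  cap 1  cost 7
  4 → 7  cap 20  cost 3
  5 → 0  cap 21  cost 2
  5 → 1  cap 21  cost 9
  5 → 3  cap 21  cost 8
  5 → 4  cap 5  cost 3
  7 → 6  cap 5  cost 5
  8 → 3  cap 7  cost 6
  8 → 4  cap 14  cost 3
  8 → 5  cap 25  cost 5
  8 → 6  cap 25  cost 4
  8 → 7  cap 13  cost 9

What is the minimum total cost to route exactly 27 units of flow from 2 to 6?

shortest-cost path #1: 2→1→6 push 12 @ unit cost 7 (adds 84)
shortest-cost path #2: 2→8→6 push 4 @ unit cost 8 (adds 32)
shortest-cost path #3: 2→1→8→6 push 2 @ unit cost 9 (adds 18)
shortest-cost path #4: 2→0→6 push 9 @ unit cost 10 (adds 90)
total cost = 224

Minimum cost for 27 units: 224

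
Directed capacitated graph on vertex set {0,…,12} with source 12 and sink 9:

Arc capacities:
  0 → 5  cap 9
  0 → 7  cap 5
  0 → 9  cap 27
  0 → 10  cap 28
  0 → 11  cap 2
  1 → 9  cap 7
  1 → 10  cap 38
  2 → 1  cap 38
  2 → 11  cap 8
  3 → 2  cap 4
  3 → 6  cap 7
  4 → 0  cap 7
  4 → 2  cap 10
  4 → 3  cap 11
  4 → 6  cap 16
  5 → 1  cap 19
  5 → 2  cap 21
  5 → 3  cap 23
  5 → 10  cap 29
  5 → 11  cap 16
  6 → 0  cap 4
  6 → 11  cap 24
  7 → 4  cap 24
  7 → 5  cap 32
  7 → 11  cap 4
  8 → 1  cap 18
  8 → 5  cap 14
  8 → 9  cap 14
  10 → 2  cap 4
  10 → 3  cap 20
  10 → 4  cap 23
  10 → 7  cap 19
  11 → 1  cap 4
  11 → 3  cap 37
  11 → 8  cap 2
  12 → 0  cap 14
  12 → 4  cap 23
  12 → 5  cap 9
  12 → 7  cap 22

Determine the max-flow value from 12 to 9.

Maximum flow value: 34

augment #1: 12→0→9 bottleneck 14, total now 14
augment #2: 12→4→0→9 bottleneck 7, total now 21
augment #3: 12→5→1→9 bottleneck 7, total now 28
augment #4: 12→4→6→0→9 bottleneck 4, total now 32
augment #5: 12→5→11→8→9 bottleneck 2, total now 34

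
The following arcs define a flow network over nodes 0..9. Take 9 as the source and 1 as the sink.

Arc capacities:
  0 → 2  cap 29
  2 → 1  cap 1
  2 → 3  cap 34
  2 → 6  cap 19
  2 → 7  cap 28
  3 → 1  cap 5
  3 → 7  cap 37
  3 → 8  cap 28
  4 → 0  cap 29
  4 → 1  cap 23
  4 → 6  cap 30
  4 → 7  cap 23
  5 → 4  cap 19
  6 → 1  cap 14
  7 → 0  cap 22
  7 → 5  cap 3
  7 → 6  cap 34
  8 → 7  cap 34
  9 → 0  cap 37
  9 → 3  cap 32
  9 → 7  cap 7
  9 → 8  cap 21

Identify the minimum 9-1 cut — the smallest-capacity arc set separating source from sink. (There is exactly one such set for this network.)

Min-cut arcs: {(2,1), (3,1), (6,1), (7,5)} (total capacity 23)

augment #1: 9→3→1 push 5
augment #2: 9→0→2→1 push 1
augment #3: 9→7→6→1 push 7
augment #4: 9→0→2→6→1 push 7
augment #5: 9→3→7→5→4→1 push 3
max flow = 23; residual-reachable set from 9 gives S-side
cut edges (S→T): {(2,1), (3,1), (6,1), (7,5)} total cap 23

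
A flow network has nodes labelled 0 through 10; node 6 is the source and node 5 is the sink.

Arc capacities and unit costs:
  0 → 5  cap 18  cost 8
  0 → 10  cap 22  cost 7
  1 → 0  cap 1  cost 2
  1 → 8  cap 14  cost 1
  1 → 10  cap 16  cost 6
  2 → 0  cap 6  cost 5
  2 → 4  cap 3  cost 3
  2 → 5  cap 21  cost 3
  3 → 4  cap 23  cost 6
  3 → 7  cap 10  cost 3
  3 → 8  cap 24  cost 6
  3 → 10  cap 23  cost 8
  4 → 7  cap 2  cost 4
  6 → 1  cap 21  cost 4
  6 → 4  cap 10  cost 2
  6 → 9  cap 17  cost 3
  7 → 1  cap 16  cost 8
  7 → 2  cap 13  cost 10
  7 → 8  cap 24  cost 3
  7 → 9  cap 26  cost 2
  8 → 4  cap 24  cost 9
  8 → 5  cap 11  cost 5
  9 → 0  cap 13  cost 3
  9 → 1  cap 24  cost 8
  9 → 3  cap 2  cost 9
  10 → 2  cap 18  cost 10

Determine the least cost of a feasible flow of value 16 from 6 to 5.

Minimum cost for 16 units: 180

shortest-cost path #1: 6→1→8→5 push 11 @ unit cost 10 (adds 110)
shortest-cost path #2: 6→9→0→5 push 5 @ unit cost 14 (adds 70)
total cost = 180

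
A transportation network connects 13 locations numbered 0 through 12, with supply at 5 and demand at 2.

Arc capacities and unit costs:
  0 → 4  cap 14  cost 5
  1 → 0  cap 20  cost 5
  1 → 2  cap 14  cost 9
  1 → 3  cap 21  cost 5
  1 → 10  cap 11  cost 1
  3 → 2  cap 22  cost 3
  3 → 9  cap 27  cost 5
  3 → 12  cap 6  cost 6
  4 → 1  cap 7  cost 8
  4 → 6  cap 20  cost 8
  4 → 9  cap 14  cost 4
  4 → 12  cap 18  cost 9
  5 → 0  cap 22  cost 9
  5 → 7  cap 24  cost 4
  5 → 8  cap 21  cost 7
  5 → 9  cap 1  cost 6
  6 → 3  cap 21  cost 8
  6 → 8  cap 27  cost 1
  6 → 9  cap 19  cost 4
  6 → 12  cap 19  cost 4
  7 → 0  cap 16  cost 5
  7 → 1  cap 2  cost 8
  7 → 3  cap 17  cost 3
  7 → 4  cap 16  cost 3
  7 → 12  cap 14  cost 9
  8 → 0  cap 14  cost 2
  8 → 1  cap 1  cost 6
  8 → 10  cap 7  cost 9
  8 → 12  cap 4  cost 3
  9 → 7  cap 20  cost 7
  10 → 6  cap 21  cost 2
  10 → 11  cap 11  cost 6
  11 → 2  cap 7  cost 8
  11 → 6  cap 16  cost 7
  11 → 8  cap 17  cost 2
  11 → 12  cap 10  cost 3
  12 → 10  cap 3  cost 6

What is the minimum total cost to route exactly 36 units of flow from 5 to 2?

shortest-cost path #1: 5→7→3→2 push 17 @ unit cost 10 (adds 170)
shortest-cost path #2: 5→7→1→3→2 push 2 @ unit cost 20 (adds 40)
shortest-cost path #3: 5→8→1→3→2 push 1 @ unit cost 21 (adds 21)
shortest-cost path #4: 5→7→4→1→3→2 push 2 @ unit cost 23 (adds 46)
shortest-cost path #5: 5→7→4→1→2 push 3 @ unit cost 24 (adds 72)
shortest-cost path #6: 5→8→10→11→2 push 7 @ unit cost 30 (adds 210)
shortest-cost path #7: 5→8→12→10→6→3→1→2 push 3 @ unit cost 30 (adds 90)
shortest-cost path #8: 5→0→4→1→2 push 1 @ unit cost 31 (adds 31)
total cost = 680

Minimum cost for 36 units: 680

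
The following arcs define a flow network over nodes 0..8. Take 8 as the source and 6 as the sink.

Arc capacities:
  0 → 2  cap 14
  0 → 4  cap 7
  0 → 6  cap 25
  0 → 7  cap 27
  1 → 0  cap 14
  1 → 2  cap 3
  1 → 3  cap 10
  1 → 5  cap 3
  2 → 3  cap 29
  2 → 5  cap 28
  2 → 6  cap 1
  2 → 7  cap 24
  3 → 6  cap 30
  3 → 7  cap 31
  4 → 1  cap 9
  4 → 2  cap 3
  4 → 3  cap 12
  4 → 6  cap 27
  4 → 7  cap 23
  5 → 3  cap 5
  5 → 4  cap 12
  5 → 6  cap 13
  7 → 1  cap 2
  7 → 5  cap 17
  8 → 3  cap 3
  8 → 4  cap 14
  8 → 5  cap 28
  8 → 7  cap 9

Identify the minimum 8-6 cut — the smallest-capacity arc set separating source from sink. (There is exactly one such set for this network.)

Min-cut arcs: {(5,3), (5,4), (5,6), (7,1), (8,3), (8,4)} (total capacity 49)

augment #1: 8→3→6 push 3
augment #2: 8→4→6 push 14
augment #3: 8→5→6 push 13
augment #4: 8→5→3→6 push 5
augment #5: 8→5→4→6 push 10
augment #6: 8→7→1→0→6 push 2
augment #7: 8→7→5→4→6 push 2
max flow = 49; residual-reachable set from 8 gives S-side
cut edges (S→T): {(5,3), (5,4), (5,6), (7,1), (8,3), (8,4)} total cap 49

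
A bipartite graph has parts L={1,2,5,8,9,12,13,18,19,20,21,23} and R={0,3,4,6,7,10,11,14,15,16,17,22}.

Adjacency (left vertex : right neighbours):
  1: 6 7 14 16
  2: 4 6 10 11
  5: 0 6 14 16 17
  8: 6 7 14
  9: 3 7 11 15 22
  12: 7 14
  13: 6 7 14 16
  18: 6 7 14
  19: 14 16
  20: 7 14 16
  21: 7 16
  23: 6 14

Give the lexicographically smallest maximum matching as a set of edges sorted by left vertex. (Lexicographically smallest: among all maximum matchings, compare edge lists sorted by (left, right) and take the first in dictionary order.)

Lex-smallest maximum matching: {(1,6), (2,4), (5,0), (8,7), (9,3), (12,14), (13,16)}

|M| = 7 (so the lex-smallest maximum matching has 7 edges)
process left vertices in ascending order; for each, take the smallest-labelled available neighbour that still permits 7 edges overall, or leave it unmatched if none does
lex-smallest matching: {1-6, 2-4, 5-0, 8-7, 9-3, 12-14, 13-16}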